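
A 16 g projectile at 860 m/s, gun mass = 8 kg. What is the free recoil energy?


v_r = m_p*v_p/m_gun = 0.016*860/8 = 1.72 m/s, E_r = 0.5*m_gun*v_r^2 = 0.5*8*1.72^2 = 11.83 J

11.83 J


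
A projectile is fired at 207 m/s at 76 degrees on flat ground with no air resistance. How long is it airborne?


T = 2*v0*sin(theta)/g = 2*207*sin(76°)/9.81 = 40.95 s

40.95 s


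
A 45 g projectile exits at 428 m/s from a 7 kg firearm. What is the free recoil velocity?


v_recoil = m_p * v_p / m_gun = 0.045 * 428 / 7 = 2.751 m/s

2.751 m/s


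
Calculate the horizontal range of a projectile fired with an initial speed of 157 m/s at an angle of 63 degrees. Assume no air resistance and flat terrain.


R = v0^2 * sin(2*theta) / g = 157^2 * sin(2*63°) / 9.81 = 2033 m

2033 m


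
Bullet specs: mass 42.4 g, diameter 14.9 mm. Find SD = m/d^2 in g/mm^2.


SD = m/d^2 = 42.4/14.9^2 = 0.191 g/mm^2

0.191 g/mm^2


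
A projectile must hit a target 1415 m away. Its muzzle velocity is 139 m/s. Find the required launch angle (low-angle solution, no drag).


sin(2*theta) = R*g/v0^2 = 1415*9.81/139^2 = 0.718449, theta = arcsin(0.718449)/2 = 22.96°

22.96 degrees


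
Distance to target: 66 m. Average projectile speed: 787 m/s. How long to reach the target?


t = d/v = 66/787 = 0.08386 s

0.08386 s


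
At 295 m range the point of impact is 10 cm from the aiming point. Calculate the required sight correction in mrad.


1 mrad subtends 1 cm per 10 m of range, so adj = error_cm / (dist_m / 10) = 10 / (295/10) = 0.339 mrad

0.339 mrad


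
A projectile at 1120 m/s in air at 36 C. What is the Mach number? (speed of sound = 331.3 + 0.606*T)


a = 331.3 + 0.606*(36) = 353.116 m/s
M = v/a = 1120/353.116 = 3.172

3.172


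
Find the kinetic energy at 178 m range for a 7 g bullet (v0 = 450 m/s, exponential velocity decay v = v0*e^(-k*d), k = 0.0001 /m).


v = v0*exp(-k*d) = 450*exp(-0.0001*178) = 442.061 m/s
E = 0.5*m*v^2 = 0.5*0.007*442.061^2 = 684 J

684 J


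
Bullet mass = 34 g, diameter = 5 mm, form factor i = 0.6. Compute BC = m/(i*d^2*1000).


BC = m/(i*d^2*1000) = 34/(0.6 * 5^2 * 1000) = 0.002267

0.002267


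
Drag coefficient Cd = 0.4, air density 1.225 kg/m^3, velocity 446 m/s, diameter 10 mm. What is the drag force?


A = pi*(d/2)^2 = pi*(10/2000)^2 = 7.85398e-05 m^2
Fd = 0.5*Cd*rho*A*v^2 = 0.5*0.4*1.225*7.85398e-05*446^2 = 3.828 N

3.828 N


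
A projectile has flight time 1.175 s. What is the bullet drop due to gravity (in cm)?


drop = 0.5*g*t^2 = 0.5*9.81*1.175^2 = 6.77197 m ≈ 677.2 cm

677.2 cm


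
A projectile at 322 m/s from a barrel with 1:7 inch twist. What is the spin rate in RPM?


twist_m = 7*0.0254 = 0.1778 m
spin = v/twist = 322/0.1778 = 1811.024 rev/s
RPM = spin*60 = 1811.024*60 ≈ 108661 RPM

108661 RPM


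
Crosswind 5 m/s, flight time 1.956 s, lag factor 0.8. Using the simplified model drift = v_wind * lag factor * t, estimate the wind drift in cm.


drift = v_wind * lag * t = 5 * 0.8 * 1.956 = 7.824 m ≈ 782.4 cm

782.4 cm


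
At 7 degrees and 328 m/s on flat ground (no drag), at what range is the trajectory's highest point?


R = v0^2*sin(2*theta)/g = 328^2*sin(2*7°)/9.81 = 2653.1 m
apex_dist = R/2 = 2653.1/2 = 1327 m

1327 m


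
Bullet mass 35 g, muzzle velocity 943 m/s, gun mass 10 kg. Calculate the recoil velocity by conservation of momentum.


v_recoil = m_p * v_p / m_gun = 0.035 * 943 / 10 = 3.301 m/s

3.301 m/s


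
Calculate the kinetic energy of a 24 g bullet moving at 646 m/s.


E = 0.5*m*v^2 = 0.5*0.024*646^2 = 5008 J

5008 J


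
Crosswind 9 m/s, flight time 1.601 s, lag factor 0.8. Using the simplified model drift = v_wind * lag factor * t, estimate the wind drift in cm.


drift = v_wind * lag * t = 9 * 0.8 * 1.601 = 11.5272 m ≈ 1153 cm

1153 cm


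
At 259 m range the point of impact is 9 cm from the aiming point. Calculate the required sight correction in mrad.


1 mrad subtends 1 cm per 10 m of range, so adj = error_cm / (dist_m / 10) = 9 / (259/10) = 0.3475 mrad

0.3475 mrad


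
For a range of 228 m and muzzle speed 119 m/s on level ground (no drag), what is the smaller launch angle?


sin(2*theta) = R*g/v0^2 = 228*9.81/119^2 = 0.157946, theta = arcsin(0.157946)/2 = 4.544°

4.544 degrees


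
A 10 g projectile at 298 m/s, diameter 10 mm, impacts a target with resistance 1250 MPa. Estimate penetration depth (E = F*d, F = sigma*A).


A = pi*(d/2)^2 = pi*(10/2)^2 = 78.5398 mm^2
E = 0.5*m*v^2 = 0.5*0.01*298^2 = 444.02 J
depth = E/(sigma*A) = 444.02 J / (1250 MPa * 78.5398 mm^2) = 444.02/(1250 * 78.5398) m = 0.00452275 m ≈ 4.523 mm

4.523 mm


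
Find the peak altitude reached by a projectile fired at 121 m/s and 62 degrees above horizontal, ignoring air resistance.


H = (v0*sin(theta))^2 / (2g) = (121*sin(62°))^2 / (2*9.81) = 581.8 m

581.8 m


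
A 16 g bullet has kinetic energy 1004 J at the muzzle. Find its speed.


v = sqrt(2*E/m) = sqrt(2*1004/0.016) = 354.3 m/s

354.3 m/s


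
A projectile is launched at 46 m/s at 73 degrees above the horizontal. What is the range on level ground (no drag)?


R = v0^2 * sin(2*theta) / g = 46^2 * sin(2*73°) / 9.81 = 120.6 m

120.6 m


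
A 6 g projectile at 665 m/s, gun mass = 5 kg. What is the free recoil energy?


v_r = m_p*v_p/m_gun = 0.006*665/5 = 0.798 m/s, E_r = 0.5*m_gun*v_r^2 = 0.5*5*0.798^2 = 1.592 J

1.592 J


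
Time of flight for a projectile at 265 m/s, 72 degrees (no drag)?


T = 2*v0*sin(theta)/g = 2*265*sin(72°)/9.81 = 51.38 s

51.38 s


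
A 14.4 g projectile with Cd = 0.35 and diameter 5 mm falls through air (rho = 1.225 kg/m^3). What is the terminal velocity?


A = pi*(d/2)^2 = pi*(5/2000)^2 = 1.96350e-05 m^2
vt = sqrt(2mg/(Cd*rho*A)) = sqrt(2*0.0144*9.81/(0.35 * 1.225 * 1.96350e-05)) = 183.2 m/s

183.2 m/s


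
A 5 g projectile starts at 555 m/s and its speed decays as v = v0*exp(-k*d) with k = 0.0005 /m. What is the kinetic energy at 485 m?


v = v0*exp(-k*d) = 555*exp(-0.0005*485) = 435.488 m/s
E = 0.5*m*v^2 = 0.5*0.005*435.488^2 = 474.1 J

474.1 J


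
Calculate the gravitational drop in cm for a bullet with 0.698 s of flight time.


drop = 0.5*g*t^2 = 0.5*9.81*0.698^2 = 2.38974 m ≈ 239 cm

239 cm


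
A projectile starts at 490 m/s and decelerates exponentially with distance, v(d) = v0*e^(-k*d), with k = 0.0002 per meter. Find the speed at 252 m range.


v = v0*exp(-k*d) = 490*exp(-0.0002*252) = 465.9 m/s

465.9 m/s


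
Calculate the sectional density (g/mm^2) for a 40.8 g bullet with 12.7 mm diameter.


SD = m/d^2 = 40.8/12.7^2 = 0.253 g/mm^2

0.253 g/mm^2


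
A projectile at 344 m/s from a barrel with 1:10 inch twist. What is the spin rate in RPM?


twist_m = 10*0.0254 = 0.254 m
spin = v/twist = 344/0.254 = 1354.331 rev/s
RPM = spin*60 = 1354.331*60 ≈ 81260 RPM

81260 RPM


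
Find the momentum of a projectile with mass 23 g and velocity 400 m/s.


p = m*v = 0.023*400 = 9.2 kg·m/s

9.2 kg·m/s


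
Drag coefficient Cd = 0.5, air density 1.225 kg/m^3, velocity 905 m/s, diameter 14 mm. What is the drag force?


A = pi*(d/2)^2 = pi*(14/2000)^2 = 1.53938e-04 m^2
Fd = 0.5*Cd*rho*A*v^2 = 0.5*0.5*1.225*1.53938e-04*905^2 = 38.61 N

38.61 N


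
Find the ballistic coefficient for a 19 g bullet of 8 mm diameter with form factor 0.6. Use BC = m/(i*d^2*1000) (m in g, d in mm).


BC = m/(i*d^2*1000) = 19/(0.6 * 8^2 * 1000) = 0.0004948

0.0004948


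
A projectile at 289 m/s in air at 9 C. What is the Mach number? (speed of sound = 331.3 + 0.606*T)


a = 331.3 + 0.606*(9) = 336.754 m/s
M = v/a = 289/336.754 = 0.8582

0.8582


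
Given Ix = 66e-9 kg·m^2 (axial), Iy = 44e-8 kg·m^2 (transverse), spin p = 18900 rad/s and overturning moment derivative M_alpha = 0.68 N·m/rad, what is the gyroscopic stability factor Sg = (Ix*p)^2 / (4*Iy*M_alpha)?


Sg = Ix^2 * p^2 / (4 * Iy * M_alpha) = (66e-9)^2 * 18900^2 / (4 * 44e-8 * 0.68) = 1.3

1.3


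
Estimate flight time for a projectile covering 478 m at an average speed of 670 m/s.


t = d/v = 478/670 = 0.7134 s

0.7134 s


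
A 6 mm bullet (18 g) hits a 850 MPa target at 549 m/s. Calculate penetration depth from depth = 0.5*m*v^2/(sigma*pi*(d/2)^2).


A = pi*(d/2)^2 = pi*(6/2)^2 = 28.2743 mm^2
E = 0.5*m*v^2 = 0.5*0.018*549^2 = 2712.61 J
depth = E/(sigma*A) = 2712.61 J / (850 MPa * 28.2743 mm^2) = 2712.61/(850 * 28.2743) m = 0.112869 m ≈ 112.9 mm

112.9 mm


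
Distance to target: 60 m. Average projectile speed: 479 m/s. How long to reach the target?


t = d/v = 60/479 = 0.1253 s

0.1253 s


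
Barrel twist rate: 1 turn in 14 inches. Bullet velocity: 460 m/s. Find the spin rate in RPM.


twist_m = 14*0.0254 = 0.3556 m
spin = v/twist = 460/0.3556 = 1293.588 rev/s
RPM = spin*60 = 1293.588*60 ≈ 77615 RPM

77615 RPM


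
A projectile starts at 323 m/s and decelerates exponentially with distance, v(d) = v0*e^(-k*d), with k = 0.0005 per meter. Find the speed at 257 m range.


v = v0*exp(-k*d) = 323*exp(-0.0005*257) = 284.1 m/s

284.1 m/s


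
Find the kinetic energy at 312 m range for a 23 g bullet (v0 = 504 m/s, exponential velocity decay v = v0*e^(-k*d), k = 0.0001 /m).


v = v0*exp(-k*d) = 504*exp(-0.0001*312) = 488.518 m/s
E = 0.5*m*v^2 = 0.5*0.023*488.518^2 = 2744 J

2744 J


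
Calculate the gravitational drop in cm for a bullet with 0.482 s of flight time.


drop = 0.5*g*t^2 = 0.5*9.81*0.482^2 = 1.13955 m ≈ 114 cm

114 cm


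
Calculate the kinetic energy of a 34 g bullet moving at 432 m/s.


E = 0.5*m*v^2 = 0.5*0.034*432^2 = 3173 J

3173 J


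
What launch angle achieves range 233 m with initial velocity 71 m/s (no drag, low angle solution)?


sin(2*theta) = R*g/v0^2 = 233*9.81/71^2 = 0.453428, theta = arcsin(0.453428)/2 = 13.48°

13.48 degrees


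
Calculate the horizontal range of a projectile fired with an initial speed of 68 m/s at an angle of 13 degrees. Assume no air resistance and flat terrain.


R = v0^2 * sin(2*theta) / g = 68^2 * sin(2*13°) / 9.81 = 206.6 m

206.6 m


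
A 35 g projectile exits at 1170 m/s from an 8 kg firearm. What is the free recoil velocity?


v_recoil = m_p * v_p / m_gun = 0.035 * 1170 / 8 = 5.119 m/s

5.119 m/s


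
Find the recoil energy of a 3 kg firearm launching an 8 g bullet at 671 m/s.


v_r = m_p*v_p/m_gun = 0.008*671/3 = 1.78933 m/s, E_r = 0.5*m_gun*v_r^2 = 0.5*3*1.78933^2 = 4.803 J

4.803 J


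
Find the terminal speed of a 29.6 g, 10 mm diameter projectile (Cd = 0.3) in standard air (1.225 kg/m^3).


A = pi*(d/2)^2 = pi*(10/2000)^2 = 7.85398e-05 m^2
vt = sqrt(2mg/(Cd*rho*A)) = sqrt(2*0.0296*9.81/(0.3 * 1.225 * 7.85398e-05)) = 141.8 m/s

141.8 m/s


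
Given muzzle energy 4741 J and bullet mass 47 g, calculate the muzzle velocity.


v = sqrt(2*E/m) = sqrt(2*4741/0.047) = 449.2 m/s

449.2 m/s


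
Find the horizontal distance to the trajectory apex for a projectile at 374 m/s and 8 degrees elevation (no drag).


R = v0^2*sin(2*theta)/g = 374^2*sin(2*8°)/9.81 = 3930.18 m
apex_dist = R/2 = 3930.18/2 = 1965 m

1965 m


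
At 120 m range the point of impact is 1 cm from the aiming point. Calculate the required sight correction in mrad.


1 mrad subtends 1 cm per 10 m of range, so adj = error_cm / (dist_m / 10) = 1 / (120/10) = 0.08333 mrad

0.08333 mrad


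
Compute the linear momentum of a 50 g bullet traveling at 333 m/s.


p = m*v = 0.05*333 = 16.65 kg·m/s

16.65 kg·m/s


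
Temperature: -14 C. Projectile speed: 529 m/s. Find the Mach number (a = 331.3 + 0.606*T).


a = 331.3 + 0.606*(-14) = 322.816 m/s
M = v/a = 529/322.816 = 1.639

1.639


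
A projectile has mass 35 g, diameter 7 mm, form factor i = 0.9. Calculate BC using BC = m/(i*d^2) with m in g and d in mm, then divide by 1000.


BC = m/(i*d^2*1000) = 35/(0.9 * 7^2 * 1000) = 0.0007937

0.0007937


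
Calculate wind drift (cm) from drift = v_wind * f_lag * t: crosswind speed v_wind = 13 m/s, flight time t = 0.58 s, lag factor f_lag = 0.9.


drift = v_wind * lag * t = 13 * 0.9 * 0.58 = 6.786 m ≈ 678.6 cm

678.6 cm


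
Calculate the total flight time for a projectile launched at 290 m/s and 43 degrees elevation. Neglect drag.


T = 2*v0*sin(theta)/g = 2*290*sin(43°)/9.81 = 40.32 s

40.32 s


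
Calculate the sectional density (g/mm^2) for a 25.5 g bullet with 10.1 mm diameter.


SD = m/d^2 = 25.5/10.1^2 = 0.25 g/mm^2

0.25 g/mm^2


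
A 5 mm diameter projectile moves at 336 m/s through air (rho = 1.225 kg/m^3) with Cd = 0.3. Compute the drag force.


A = pi*(d/2)^2 = pi*(5/2000)^2 = 1.96350e-05 m^2
Fd = 0.5*Cd*rho*A*v^2 = 0.5*0.3*1.225*1.96350e-05*336^2 = 0.4073 N

0.4073 N


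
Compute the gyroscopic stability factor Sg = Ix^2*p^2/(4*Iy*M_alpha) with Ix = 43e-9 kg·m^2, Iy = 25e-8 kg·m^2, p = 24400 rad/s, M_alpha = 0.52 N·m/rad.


Sg = Ix^2 * p^2 / (4 * Iy * M_alpha) = (43e-9)^2 * 24400^2 / (4 * 25e-8 * 0.52) = 2.117

2.117


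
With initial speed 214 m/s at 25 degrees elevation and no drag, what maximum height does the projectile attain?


H = (v0*sin(theta))^2 / (2g) = (214*sin(25°))^2 / (2*9.81) = 416.9 m

416.9 m


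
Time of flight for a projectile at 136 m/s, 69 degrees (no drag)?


T = 2*v0*sin(theta)/g = 2*136*sin(69°)/9.81 = 25.89 s

25.89 s


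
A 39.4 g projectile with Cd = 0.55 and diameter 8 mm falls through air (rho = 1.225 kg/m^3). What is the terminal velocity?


A = pi*(d/2)^2 = pi*(8/2000)^2 = 5.02655e-05 m^2
vt = sqrt(2mg/(Cd*rho*A)) = sqrt(2*0.0394*9.81/(0.55 * 1.225 * 5.02655e-05)) = 151.1 m/s

151.1 m/s


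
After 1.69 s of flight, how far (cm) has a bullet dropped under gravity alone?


drop = 0.5*g*t^2 = 0.5*9.81*1.69^2 = 14.0092 m ≈ 1401 cm

1401 cm


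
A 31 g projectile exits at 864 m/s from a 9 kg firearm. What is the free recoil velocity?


v_recoil = m_p * v_p / m_gun = 0.031 * 864 / 9 = 2.976 m/s

2.976 m/s


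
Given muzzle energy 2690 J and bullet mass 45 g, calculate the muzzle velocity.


v = sqrt(2*E/m) = sqrt(2*2690/0.045) = 345.8 m/s

345.8 m/s


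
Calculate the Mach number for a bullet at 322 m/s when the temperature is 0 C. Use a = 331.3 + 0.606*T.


a = 331.3 + 0.606*(0) = 331.3 m/s
M = v/a = 322/331.3 = 0.9719

0.9719


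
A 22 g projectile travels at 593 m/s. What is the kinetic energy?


E = 0.5*m*v^2 = 0.5*0.022*593^2 = 3868 J

3868 J


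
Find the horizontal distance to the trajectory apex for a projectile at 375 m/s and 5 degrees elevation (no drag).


R = v0^2*sin(2*theta)/g = 375^2*sin(2*5°)/9.81 = 2489.22 m
apex_dist = R/2 = 2489.22/2 = 1245 m

1245 m


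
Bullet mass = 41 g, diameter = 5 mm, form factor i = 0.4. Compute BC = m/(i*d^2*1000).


BC = m/(i*d^2*1000) = 41/(0.4 * 5^2 * 1000) = 0.0041

0.0041


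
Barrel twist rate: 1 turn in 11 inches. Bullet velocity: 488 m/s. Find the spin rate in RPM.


twist_m = 11*0.0254 = 0.2794 m
spin = v/twist = 488/0.2794 = 1746.6 rev/s
RPM = spin*60 = 1746.6*60 ≈ 104796 RPM

104796 RPM


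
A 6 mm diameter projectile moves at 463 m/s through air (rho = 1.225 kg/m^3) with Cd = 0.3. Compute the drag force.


A = pi*(d/2)^2 = pi*(6/2000)^2 = 2.82743e-05 m^2
Fd = 0.5*Cd*rho*A*v^2 = 0.5*0.3*1.225*2.82743e-05*463^2 = 1.114 N

1.114 N


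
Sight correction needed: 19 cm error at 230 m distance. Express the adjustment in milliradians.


1 mrad subtends 1 cm per 10 m of range, so adj = error_cm / (dist_m / 10) = 19 / (230/10) = 0.8261 mrad

0.8261 mrad


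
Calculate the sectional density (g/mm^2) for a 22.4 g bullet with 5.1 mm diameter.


SD = m/d^2 = 22.4/5.1^2 = 0.8612 g/mm^2

0.8612 g/mm^2


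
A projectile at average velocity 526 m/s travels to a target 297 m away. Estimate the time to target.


t = d/v = 297/526 = 0.5646 s

0.5646 s


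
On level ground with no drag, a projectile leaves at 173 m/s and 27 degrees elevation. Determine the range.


R = v0^2 * sin(2*theta) / g = 173^2 * sin(2*27°) / 9.81 = 2468 m

2468 m


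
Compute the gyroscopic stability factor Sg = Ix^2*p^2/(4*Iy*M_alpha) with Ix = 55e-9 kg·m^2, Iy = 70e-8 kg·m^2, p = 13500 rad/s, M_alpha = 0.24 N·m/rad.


Sg = Ix^2 * p^2 / (4 * Iy * M_alpha) = (55e-9)^2 * 13500^2 / (4 * 70e-8 * 0.24) = 0.8204

0.8204


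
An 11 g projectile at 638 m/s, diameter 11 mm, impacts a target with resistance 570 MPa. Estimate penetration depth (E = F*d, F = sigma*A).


A = pi*(d/2)^2 = pi*(11/2)^2 = 95.0332 mm^2
E = 0.5*m*v^2 = 0.5*0.011*638^2 = 2238.74 J
depth = E/(sigma*A) = 2238.74 J / (570 MPa * 95.0332 mm^2) = 2238.74/(570 * 95.0332) m = 0.0413289 m ≈ 41.33 mm

41.33 mm


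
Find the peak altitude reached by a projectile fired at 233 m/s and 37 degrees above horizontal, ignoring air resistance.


H = (v0*sin(theta))^2 / (2g) = (233*sin(37°))^2 / (2*9.81) = 1002 m

1002 m


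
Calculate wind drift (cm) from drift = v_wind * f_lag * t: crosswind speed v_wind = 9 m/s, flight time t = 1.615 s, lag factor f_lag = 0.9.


drift = v_wind * lag * t = 9 * 0.9 * 1.615 = 13.0815 m ≈ 1308 cm

1308 cm


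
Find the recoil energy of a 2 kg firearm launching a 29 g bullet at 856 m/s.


v_r = m_p*v_p/m_gun = 0.029*856/2 = 12.412 m/s, E_r = 0.5*m_gun*v_r^2 = 0.5*2*12.412^2 = 154.1 J

154.1 J


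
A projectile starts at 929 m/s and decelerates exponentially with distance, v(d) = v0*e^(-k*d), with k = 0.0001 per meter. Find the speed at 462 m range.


v = v0*exp(-k*d) = 929*exp(-0.0001*462) = 887.1 m/s

887.1 m/s


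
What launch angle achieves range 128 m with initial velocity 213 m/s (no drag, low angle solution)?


sin(2*theta) = R*g/v0^2 = 128*9.81/213^2 = 0.027677, theta = arcsin(0.027677)/2 = 0.793°

0.793 degrees


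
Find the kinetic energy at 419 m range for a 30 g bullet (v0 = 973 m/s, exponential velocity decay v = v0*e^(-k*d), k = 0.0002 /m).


v = v0*exp(-k*d) = 973*exp(-0.0002*419) = 894.786 m/s
E = 0.5*m*v^2 = 0.5*0.03*894.786^2 = 12010 J

12010 J


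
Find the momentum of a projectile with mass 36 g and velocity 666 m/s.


p = m*v = 0.036*666 = 23.98 kg·m/s

23.98 kg·m/s


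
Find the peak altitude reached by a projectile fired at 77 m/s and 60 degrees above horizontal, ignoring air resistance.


H = (v0*sin(theta))^2 / (2g) = (77*sin(60°))^2 / (2*9.81) = 226.6 m

226.6 m


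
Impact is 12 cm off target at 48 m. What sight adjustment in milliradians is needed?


1 mrad subtends 1 cm per 10 m of range, so adj = error_cm / (dist_m / 10) = 12 / (48/10) = 2.5 mrad

2.5 mrad


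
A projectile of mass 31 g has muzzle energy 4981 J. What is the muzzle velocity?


v = sqrt(2*E/m) = sqrt(2*4981/0.031) = 566.9 m/s

566.9 m/s


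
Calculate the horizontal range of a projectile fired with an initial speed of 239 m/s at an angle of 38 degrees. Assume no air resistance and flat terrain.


R = v0^2 * sin(2*theta) / g = 239^2 * sin(2*38°) / 9.81 = 5650 m

5650 m


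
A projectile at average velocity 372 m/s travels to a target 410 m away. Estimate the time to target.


t = d/v = 410/372 = 1.102 s

1.102 s


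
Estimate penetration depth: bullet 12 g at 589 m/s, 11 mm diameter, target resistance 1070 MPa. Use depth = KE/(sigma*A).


A = pi*(d/2)^2 = pi*(11/2)^2 = 95.0332 mm^2
E = 0.5*m*v^2 = 0.5*0.012*589^2 = 2081.53 J
depth = E/(sigma*A) = 2081.53 J / (1070 MPa * 95.0332 mm^2) = 2081.53/(1070 * 95.0332) m = 0.0204702 m ≈ 20.47 mm

20.47 mm


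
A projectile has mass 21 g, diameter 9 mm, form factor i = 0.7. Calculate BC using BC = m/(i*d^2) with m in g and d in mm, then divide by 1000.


BC = m/(i*d^2*1000) = 21/(0.7 * 9^2 * 1000) = 0.0003704

0.0003704


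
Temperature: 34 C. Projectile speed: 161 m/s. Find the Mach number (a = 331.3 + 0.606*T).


a = 331.3 + 0.606*(34) = 351.904 m/s
M = v/a = 161/351.904 = 0.4575

0.4575


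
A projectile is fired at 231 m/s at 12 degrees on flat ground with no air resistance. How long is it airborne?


T = 2*v0*sin(theta)/g = 2*231*sin(12°)/9.81 = 9.792 s

9.792 s


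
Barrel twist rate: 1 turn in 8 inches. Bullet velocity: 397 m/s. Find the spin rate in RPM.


twist_m = 8*0.0254 = 0.2032 m
spin = v/twist = 397/0.2032 = 1953.74 rev/s
RPM = spin*60 = 1953.74*60 ≈ 117224 RPM

117224 RPM


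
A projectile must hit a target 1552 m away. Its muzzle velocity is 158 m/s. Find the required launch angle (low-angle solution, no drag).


sin(2*theta) = R*g/v0^2 = 1552*9.81/158^2 = 0.609883, theta = arcsin(0.609883)/2 = 18.79°

18.79 degrees


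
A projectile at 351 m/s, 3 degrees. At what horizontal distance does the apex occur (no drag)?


R = v0^2*sin(2*theta)/g = 351^2*sin(2*3°)/9.81 = 1312.74 m
apex_dist = R/2 = 1312.74/2 = 656.4 m

656.4 m


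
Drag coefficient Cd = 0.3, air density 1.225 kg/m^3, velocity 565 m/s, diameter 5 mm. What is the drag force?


A = pi*(d/2)^2 = pi*(5/2000)^2 = 1.96350e-05 m^2
Fd = 0.5*Cd*rho*A*v^2 = 0.5*0.3*1.225*1.96350e-05*565^2 = 1.152 N

1.152 N


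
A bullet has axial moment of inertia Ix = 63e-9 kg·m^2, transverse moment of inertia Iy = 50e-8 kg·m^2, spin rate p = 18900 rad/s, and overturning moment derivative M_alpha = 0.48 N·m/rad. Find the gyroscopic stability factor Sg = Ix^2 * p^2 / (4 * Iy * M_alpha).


Sg = Ix^2 * p^2 / (4 * Iy * M_alpha) = (63e-9)^2 * 18900^2 / (4 * 50e-8 * 0.48) = 1.477

1.477


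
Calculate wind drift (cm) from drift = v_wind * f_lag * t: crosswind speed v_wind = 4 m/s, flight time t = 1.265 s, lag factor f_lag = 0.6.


drift = v_wind * lag * t = 4 * 0.6 * 1.265 = 3.036 m ≈ 303.6 cm

303.6 cm


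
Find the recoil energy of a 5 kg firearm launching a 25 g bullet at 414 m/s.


v_r = m_p*v_p/m_gun = 0.025*414/5 = 2.07 m/s, E_r = 0.5*m_gun*v_r^2 = 0.5*5*2.07^2 = 10.71 J

10.71 J


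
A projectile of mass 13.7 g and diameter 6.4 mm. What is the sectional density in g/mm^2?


SD = m/d^2 = 13.7/6.4^2 = 0.3345 g/mm^2

0.3345 g/mm^2


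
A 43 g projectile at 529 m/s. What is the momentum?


p = m*v = 0.043*529 = 22.75 kg·m/s

22.75 kg·m/s


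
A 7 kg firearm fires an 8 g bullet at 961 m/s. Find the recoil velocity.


v_recoil = m_p * v_p / m_gun = 0.008 * 961 / 7 = 1.098 m/s

1.098 m/s


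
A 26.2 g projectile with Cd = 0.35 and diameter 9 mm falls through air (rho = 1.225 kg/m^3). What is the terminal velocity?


A = pi*(d/2)^2 = pi*(9/2000)^2 = 6.36173e-05 m^2
vt = sqrt(2mg/(Cd*rho*A)) = sqrt(2*0.0262*9.81/(0.35 * 1.225 * 6.36173e-05)) = 137.3 m/s

137.3 m/s


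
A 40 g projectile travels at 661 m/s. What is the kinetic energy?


E = 0.5*m*v^2 = 0.5*0.04*661^2 = 8738 J

8738 J


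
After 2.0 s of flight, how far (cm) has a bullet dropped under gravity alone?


drop = 0.5*g*t^2 = 0.5*9.81*2.0^2 = 19.62 m ≈ 1962 cm

1962 cm


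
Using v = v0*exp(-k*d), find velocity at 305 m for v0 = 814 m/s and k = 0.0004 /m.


v = v0*exp(-k*d) = 814*exp(-0.0004*305) = 720.5 m/s

720.5 m/s


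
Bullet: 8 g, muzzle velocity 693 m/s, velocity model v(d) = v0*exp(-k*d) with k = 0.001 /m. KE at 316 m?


v = v0*exp(-k*d) = 693*exp(-0.001*316) = 505.238 m/s
E = 0.5*m*v^2 = 0.5*0.008*505.238^2 = 1021 J

1021 J


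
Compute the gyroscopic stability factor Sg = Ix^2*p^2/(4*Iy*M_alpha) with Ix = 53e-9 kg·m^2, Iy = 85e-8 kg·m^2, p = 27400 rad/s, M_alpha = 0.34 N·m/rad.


Sg = Ix^2 * p^2 / (4 * Iy * M_alpha) = (53e-9)^2 * 27400^2 / (4 * 85e-8 * 0.34) = 1.824

1.824


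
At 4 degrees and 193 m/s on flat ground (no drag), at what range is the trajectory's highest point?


R = v0^2*sin(2*theta)/g = 193^2*sin(2*4°)/9.81 = 528.446 m
apex_dist = R/2 = 528.446/2 = 264.2 m

264.2 m


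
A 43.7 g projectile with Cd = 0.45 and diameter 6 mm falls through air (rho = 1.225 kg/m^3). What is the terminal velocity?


A = pi*(d/2)^2 = pi*(6/2000)^2 = 2.82743e-05 m^2
vt = sqrt(2mg/(Cd*rho*A)) = sqrt(2*0.0437*9.81/(0.45 * 1.225 * 2.82743e-05)) = 234.5 m/s

234.5 m/s


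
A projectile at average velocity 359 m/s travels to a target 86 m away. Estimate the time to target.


t = d/v = 86/359 = 0.2396 s

0.2396 s


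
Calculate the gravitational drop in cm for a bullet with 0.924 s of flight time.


drop = 0.5*g*t^2 = 0.5*9.81*0.924^2 = 4.18777 m ≈ 418.8 cm

418.8 cm


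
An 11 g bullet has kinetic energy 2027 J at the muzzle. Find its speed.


v = sqrt(2*E/m) = sqrt(2*2027/0.011) = 607.1 m/s

607.1 m/s


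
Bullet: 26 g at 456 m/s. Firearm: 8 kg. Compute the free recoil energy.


v_r = m_p*v_p/m_gun = 0.026*456/8 = 1.482 m/s, E_r = 0.5*m_gun*v_r^2 = 0.5*8*1.482^2 = 8.785 J

8.785 J


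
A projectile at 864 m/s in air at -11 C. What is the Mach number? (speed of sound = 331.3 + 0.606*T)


a = 331.3 + 0.606*(-11) = 324.634 m/s
M = v/a = 864/324.634 = 2.661

2.661


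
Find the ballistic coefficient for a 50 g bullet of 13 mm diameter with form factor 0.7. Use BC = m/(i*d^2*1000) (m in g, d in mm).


BC = m/(i*d^2*1000) = 50/(0.7 * 13^2 * 1000) = 0.0004227

0.0004227


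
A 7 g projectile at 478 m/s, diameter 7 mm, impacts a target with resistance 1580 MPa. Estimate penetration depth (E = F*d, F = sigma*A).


A = pi*(d/2)^2 = pi*(7/2)^2 = 38.4845 mm^2
E = 0.5*m*v^2 = 0.5*0.007*478^2 = 799.694 J
depth = E/(sigma*A) = 799.694 J / (1580 MPa * 38.4845 mm^2) = 799.694/(1580 * 38.4845) m = 0.0131517 m ≈ 13.15 mm

13.15 mm


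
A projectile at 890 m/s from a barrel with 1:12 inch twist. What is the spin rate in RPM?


twist_m = 12*0.0254 = 0.3048 m
spin = v/twist = 890/0.3048 = 2919.948 rev/s
RPM = spin*60 = 2919.948*60 ≈ 175197 RPM

175197 RPM


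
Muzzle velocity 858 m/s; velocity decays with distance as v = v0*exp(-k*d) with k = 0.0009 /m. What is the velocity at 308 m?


v = v0*exp(-k*d) = 858*exp(-0.0009*308) = 650.3 m/s

650.3 m/s


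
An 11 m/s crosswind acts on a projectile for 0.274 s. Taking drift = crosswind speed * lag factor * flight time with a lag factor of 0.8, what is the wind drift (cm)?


drift = v_wind * lag * t = 11 * 0.8 * 0.274 = 2.4112 m ≈ 241.1 cm

241.1 cm


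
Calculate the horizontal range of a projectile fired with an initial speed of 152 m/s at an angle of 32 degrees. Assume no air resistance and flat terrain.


R = v0^2 * sin(2*theta) / g = 152^2 * sin(2*32°) / 9.81 = 2117 m

2117 m


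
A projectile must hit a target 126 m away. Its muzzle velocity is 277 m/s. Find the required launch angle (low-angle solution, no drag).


sin(2*theta) = R*g/v0^2 = 126*9.81/277^2 = 0.0161094, theta = arcsin(0.0161094)/2 = 0.4615°

0.4615 degrees


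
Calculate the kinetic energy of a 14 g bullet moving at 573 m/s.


E = 0.5*m*v^2 = 0.5*0.014*573^2 = 2298 J

2298 J


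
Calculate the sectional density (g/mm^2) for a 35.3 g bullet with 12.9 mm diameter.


SD = m/d^2 = 35.3/12.9^2 = 0.2121 g/mm^2

0.2121 g/mm^2


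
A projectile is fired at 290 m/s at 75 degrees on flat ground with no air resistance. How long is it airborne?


T = 2*v0*sin(theta)/g = 2*290*sin(75°)/9.81 = 57.11 s

57.11 s


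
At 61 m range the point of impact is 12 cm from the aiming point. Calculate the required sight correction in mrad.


1 mrad subtends 1 cm per 10 m of range, so adj = error_cm / (dist_m / 10) = 12 / (61/10) = 1.967 mrad

1.967 mrad


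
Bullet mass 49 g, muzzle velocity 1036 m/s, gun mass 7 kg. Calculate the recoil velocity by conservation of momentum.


v_recoil = m_p * v_p / m_gun = 0.049 * 1036 / 7 = 7.252 m/s

7.252 m/s


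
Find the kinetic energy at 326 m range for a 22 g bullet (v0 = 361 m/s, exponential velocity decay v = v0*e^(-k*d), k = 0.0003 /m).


v = v0*exp(-k*d) = 361*exp(-0.0003*326) = 327.366 m/s
E = 0.5*m*v^2 = 0.5*0.022*327.366^2 = 1179 J

1179 J


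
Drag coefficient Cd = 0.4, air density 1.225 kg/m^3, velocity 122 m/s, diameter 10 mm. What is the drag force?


A = pi*(d/2)^2 = pi*(10/2000)^2 = 7.85398e-05 m^2
Fd = 0.5*Cd*rho*A*v^2 = 0.5*0.4*1.225*7.85398e-05*122^2 = 0.2864 N

0.2864 N


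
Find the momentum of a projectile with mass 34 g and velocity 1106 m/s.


p = m*v = 0.034*1106 = 37.6 kg·m/s

37.6 kg·m/s


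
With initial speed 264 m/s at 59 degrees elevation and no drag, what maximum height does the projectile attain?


H = (v0*sin(theta))^2 / (2g) = (264*sin(59°))^2 / (2*9.81) = 2610 m

2610 m


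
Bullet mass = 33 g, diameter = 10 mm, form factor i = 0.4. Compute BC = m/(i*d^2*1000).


BC = m/(i*d^2*1000) = 33/(0.4 * 10^2 * 1000) = 0.000825

0.000825


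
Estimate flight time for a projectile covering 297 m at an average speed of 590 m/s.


t = d/v = 297/590 = 0.5034 s

0.5034 s


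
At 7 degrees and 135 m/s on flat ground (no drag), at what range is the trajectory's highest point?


R = v0^2*sin(2*theta)/g = 135^2*sin(2*7°)/9.81 = 449.442 m
apex_dist = R/2 = 449.442/2 = 224.7 m

224.7 m


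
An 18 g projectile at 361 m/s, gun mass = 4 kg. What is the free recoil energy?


v_r = m_p*v_p/m_gun = 0.018*361/4 = 1.6245 m/s, E_r = 0.5*m_gun*v_r^2 = 0.5*4*1.6245^2 = 5.278 J

5.278 J


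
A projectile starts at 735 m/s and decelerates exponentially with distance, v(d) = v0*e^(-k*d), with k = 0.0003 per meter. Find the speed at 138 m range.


v = v0*exp(-k*d) = 735*exp(-0.0003*138) = 705.2 m/s

705.2 m/s


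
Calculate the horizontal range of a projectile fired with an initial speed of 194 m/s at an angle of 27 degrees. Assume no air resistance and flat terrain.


R = v0^2 * sin(2*theta) / g = 194^2 * sin(2*27°) / 9.81 = 3104 m

3104 m


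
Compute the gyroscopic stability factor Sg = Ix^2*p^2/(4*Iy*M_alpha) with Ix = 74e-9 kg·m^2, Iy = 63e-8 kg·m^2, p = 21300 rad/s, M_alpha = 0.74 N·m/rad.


Sg = Ix^2 * p^2 / (4 * Iy * M_alpha) = (74e-9)^2 * 21300^2 / (4 * 63e-8 * 0.74) = 1.332

1.332


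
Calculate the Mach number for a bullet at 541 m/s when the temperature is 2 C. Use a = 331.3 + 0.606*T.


a = 331.3 + 0.606*(2) = 332.512 m/s
M = v/a = 541/332.512 = 1.627

1.627


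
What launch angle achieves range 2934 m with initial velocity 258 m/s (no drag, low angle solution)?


sin(2*theta) = R*g/v0^2 = 2934*9.81/258^2 = 0.432404, theta = arcsin(0.432404)/2 = 12.81°

12.81 degrees


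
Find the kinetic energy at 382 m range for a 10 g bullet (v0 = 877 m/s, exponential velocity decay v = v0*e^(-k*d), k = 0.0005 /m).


v = v0*exp(-k*d) = 877*exp(-0.0005*382) = 724.518 m/s
E = 0.5*m*v^2 = 0.5*0.01*724.518^2 = 2625 J

2625 J


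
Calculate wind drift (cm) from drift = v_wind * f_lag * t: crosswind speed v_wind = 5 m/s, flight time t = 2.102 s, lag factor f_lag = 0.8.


drift = v_wind * lag * t = 5 * 0.8 * 2.102 = 8.408 m ≈ 840.8 cm

840.8 cm


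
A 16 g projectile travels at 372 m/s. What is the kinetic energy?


E = 0.5*m*v^2 = 0.5*0.016*372^2 = 1107 J

1107 J


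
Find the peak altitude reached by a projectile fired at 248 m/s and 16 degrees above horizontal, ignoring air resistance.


H = (v0*sin(theta))^2 / (2g) = (248*sin(16°))^2 / (2*9.81) = 238.2 m

238.2 m


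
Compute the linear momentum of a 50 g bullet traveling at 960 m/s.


p = m*v = 0.05*960 = 48 kg·m/s

48 kg·m/s


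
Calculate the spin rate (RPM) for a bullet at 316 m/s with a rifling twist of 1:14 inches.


twist_m = 14*0.0254 = 0.3556 m
spin = v/twist = 316/0.3556 = 888.6389 rev/s
RPM = spin*60 = 888.6389*60 ≈ 53318 RPM

53318 RPM


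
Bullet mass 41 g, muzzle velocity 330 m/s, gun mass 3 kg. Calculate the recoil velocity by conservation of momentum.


v_recoil = m_p * v_p / m_gun = 0.041 * 330 / 3 = 4.51 m/s

4.51 m/s


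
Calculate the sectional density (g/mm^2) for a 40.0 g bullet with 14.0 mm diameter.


SD = m/d^2 = 40.0/14.0^2 = 0.2041 g/mm^2

0.2041 g/mm^2


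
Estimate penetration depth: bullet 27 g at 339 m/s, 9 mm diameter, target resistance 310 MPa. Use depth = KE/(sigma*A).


A = pi*(d/2)^2 = pi*(9/2)^2 = 63.6173 mm^2
E = 0.5*m*v^2 = 0.5*0.027*339^2 = 1551.43 J
depth = E/(sigma*A) = 1551.43 J / (310 MPa * 63.6173 mm^2) = 1551.43/(310 * 63.6173) m = 0.0786677 m ≈ 78.67 mm

78.67 mm


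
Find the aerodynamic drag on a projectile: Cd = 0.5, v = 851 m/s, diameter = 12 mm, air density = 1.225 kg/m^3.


A = pi*(d/2)^2 = pi*(12/2000)^2 = 1.13097e-04 m^2
Fd = 0.5*Cd*rho*A*v^2 = 0.5*0.5*1.225*1.13097e-04*851^2 = 25.08 N

25.08 N


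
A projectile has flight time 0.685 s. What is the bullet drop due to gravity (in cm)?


drop = 0.5*g*t^2 = 0.5*9.81*0.685^2 = 2.30155 m ≈ 230.2 cm

230.2 cm


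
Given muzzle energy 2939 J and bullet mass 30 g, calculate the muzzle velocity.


v = sqrt(2*E/m) = sqrt(2*2939/0.03) = 442.6 m/s

442.6 m/s


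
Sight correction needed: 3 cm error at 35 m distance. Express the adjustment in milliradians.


1 mrad subtends 1 cm per 10 m of range, so adj = error_cm / (dist_m / 10) = 3 / (35/10) = 0.8571 mrad

0.8571 mrad


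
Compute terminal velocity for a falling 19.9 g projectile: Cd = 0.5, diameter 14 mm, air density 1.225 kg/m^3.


A = pi*(d/2)^2 = pi*(14/2000)^2 = 1.53938e-04 m^2
vt = sqrt(2mg/(Cd*rho*A)) = sqrt(2*0.0199*9.81/(0.5 * 1.225 * 1.53938e-04)) = 64.35 m/s

64.35 m/s


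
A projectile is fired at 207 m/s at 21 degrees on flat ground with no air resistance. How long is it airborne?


T = 2*v0*sin(theta)/g = 2*207*sin(21°)/9.81 = 15.12 s

15.12 s


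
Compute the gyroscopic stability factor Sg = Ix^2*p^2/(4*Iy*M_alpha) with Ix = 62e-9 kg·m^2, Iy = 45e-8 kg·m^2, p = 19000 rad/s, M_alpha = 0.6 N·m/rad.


Sg = Ix^2 * p^2 / (4 * Iy * M_alpha) = (62e-9)^2 * 19000^2 / (4 * 45e-8 * 0.6) = 1.285

1.285


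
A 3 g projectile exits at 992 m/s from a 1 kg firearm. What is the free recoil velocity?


v_recoil = m_p * v_p / m_gun = 0.003 * 992 / 1 = 2.976 m/s

2.976 m/s


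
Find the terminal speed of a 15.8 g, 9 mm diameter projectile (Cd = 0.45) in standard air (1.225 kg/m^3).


A = pi*(d/2)^2 = pi*(9/2000)^2 = 6.36173e-05 m^2
vt = sqrt(2mg/(Cd*rho*A)) = sqrt(2*0.0158*9.81/(0.45 * 1.225 * 6.36173e-05)) = 94.02 m/s

94.02 m/s


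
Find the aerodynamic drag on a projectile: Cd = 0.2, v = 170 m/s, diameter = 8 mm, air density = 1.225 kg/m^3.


A = pi*(d/2)^2 = pi*(8/2000)^2 = 5.02655e-05 m^2
Fd = 0.5*Cd*rho*A*v^2 = 0.5*0.2*1.225*5.02655e-05*170^2 = 0.178 N

0.178 N


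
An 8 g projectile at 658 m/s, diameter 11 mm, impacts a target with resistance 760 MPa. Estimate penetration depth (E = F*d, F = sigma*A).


A = pi*(d/2)^2 = pi*(11/2)^2 = 95.0332 mm^2
E = 0.5*m*v^2 = 0.5*0.008*658^2 = 1731.86 J
depth = E/(sigma*A) = 1731.86 J / (760 MPa * 95.0332 mm^2) = 1731.86/(760 * 95.0332) m = 0.0239786 m ≈ 23.98 mm

23.98 mm


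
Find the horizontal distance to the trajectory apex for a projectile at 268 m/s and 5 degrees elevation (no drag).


R = v0^2*sin(2*theta)/g = 268^2*sin(2*5°)/9.81 = 1271.37 m
apex_dist = R/2 = 1271.37/2 = 635.7 m

635.7 m


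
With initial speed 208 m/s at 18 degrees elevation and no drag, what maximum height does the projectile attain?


H = (v0*sin(theta))^2 / (2g) = (208*sin(18°))^2 / (2*9.81) = 210.6 m

210.6 m


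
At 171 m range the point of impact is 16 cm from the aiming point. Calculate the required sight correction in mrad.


1 mrad subtends 1 cm per 10 m of range, so adj = error_cm / (dist_m / 10) = 16 / (171/10) = 0.9357 mrad

0.9357 mrad


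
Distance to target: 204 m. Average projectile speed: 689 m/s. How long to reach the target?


t = d/v = 204/689 = 0.2961 s

0.2961 s


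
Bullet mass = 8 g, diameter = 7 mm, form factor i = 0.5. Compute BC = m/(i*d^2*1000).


BC = m/(i*d^2*1000) = 8/(0.5 * 7^2 * 1000) = 0.0003265

0.0003265


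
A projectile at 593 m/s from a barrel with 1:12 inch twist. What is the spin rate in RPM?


twist_m = 12*0.0254 = 0.3048 m
spin = v/twist = 593/0.3048 = 1945.538 rev/s
RPM = spin*60 = 1945.538*60 ≈ 116732 RPM

116732 RPM


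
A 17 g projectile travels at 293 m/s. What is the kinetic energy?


E = 0.5*m*v^2 = 0.5*0.017*293^2 = 729.7 J

729.7 J


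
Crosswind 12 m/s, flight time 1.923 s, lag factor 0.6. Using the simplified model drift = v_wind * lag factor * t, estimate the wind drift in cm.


drift = v_wind * lag * t = 12 * 0.6 * 1.923 = 13.8456 m ≈ 1385 cm

1385 cm


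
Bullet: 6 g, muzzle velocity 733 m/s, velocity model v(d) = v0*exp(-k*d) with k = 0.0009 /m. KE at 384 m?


v = v0*exp(-k*d) = 733*exp(-0.0009*384) = 518.814 m/s
E = 0.5*m*v^2 = 0.5*0.006*518.814^2 = 807.5 J

807.5 J


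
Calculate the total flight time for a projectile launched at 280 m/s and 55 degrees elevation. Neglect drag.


T = 2*v0*sin(theta)/g = 2*280*sin(55°)/9.81 = 46.76 s

46.76 s


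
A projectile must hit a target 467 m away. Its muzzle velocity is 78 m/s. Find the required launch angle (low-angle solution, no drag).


sin(2*theta) = R*g/v0^2 = 467*9.81/78^2 = 0.753003, theta = arcsin(0.753003)/2 = 24.43°

24.43 degrees


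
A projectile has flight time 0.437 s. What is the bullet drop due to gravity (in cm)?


drop = 0.5*g*t^2 = 0.5*9.81*0.437^2 = 0.936703 m ≈ 93.67 cm

93.67 cm


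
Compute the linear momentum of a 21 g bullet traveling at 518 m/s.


p = m*v = 0.021*518 = 10.88 kg·m/s

10.88 kg·m/s


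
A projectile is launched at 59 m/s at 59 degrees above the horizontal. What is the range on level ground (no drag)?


R = v0^2 * sin(2*theta) / g = 59^2 * sin(2*59°) / 9.81 = 313.3 m

313.3 m


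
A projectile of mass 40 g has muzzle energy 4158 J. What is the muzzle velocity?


v = sqrt(2*E/m) = sqrt(2*4158/0.04) = 456 m/s

456 m/s


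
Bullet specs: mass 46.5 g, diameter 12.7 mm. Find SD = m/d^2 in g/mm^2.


SD = m/d^2 = 46.5/12.7^2 = 0.2883 g/mm^2

0.2883 g/mm^2


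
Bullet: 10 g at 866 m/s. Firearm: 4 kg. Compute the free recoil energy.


v_r = m_p*v_p/m_gun = 0.01*866/4 = 2.165 m/s, E_r = 0.5*m_gun*v_r^2 = 0.5*4*2.165^2 = 9.374 J

9.374 J


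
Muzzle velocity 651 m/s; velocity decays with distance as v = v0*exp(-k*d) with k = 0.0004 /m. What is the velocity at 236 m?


v = v0*exp(-k*d) = 651*exp(-0.0004*236) = 592.4 m/s

592.4 m/s


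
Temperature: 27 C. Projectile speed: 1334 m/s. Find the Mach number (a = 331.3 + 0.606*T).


a = 331.3 + 0.606*(27) = 347.662 m/s
M = v/a = 1334/347.662 = 3.837

3.837


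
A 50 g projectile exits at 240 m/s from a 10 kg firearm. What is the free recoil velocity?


v_recoil = m_p * v_p / m_gun = 0.05 * 240 / 10 = 1.2 m/s

1.2 m/s


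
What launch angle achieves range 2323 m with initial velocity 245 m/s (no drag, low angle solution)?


sin(2*theta) = R*g/v0^2 = 2323*9.81/245^2 = 0.379652, theta = arcsin(0.379652)/2 = 11.16°

11.16 degrees


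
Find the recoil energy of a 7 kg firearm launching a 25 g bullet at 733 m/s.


v_r = m_p*v_p/m_gun = 0.025*733/7 = 2.61786 m/s, E_r = 0.5*m_gun*v_r^2 = 0.5*7*2.61786^2 = 23.99 J

23.99 J


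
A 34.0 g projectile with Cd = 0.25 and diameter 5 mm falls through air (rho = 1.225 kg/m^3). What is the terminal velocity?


A = pi*(d/2)^2 = pi*(5/2000)^2 = 1.96350e-05 m^2
vt = sqrt(2mg/(Cd*rho*A)) = sqrt(2*0.034*9.81/(0.25 * 1.225 * 1.96350e-05)) = 333.1 m/s

333.1 m/s


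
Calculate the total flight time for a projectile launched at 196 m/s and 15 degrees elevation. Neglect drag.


T = 2*v0*sin(theta)/g = 2*196*sin(15°)/9.81 = 10.34 s

10.34 s


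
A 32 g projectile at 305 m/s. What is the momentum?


p = m*v = 0.032*305 = 9.76 kg·m/s

9.76 kg·m/s


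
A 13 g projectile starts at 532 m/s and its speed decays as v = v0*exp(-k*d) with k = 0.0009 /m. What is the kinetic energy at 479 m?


v = v0*exp(-k*d) = 532*exp(-0.0009*479) = 345.69 m/s
E = 0.5*m*v^2 = 0.5*0.013*345.69^2 = 776.8 J

776.8 J
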